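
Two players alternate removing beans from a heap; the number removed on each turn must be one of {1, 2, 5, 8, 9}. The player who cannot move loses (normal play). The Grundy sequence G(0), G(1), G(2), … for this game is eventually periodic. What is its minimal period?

n :  0  1  2  3  4  5  6  7  8  9 10 11 12 13 14 15 16 17 18 19 20 21
G :  0  1  2  0  1  2  0  1  2  3  0  1  2  0  1  2  0  1  2  3  0  1
G(n+10) = G(n) holds for n = 0,…,8 (a full window of length max(S) = 9), so the sequence is purely periodic with period 10.

10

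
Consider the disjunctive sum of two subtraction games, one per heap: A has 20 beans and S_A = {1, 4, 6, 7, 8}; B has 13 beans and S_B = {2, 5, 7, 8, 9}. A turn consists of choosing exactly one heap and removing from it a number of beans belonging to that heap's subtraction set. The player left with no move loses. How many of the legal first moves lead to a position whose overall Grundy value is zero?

1

Heap A, S = {1, 4, 6, 7, 8}:
n :  0  1  2  3  4  5  6  7  8  9 10 11 12 13 14 15 16 17 18 19 20
G :  0  1  0  1  2  0  1  2  3  2  3  4  5  3  0  1  0  1  2  0  1
G_A(20) = 1.
Heap B, S = {2, 5, 7, 8, 9}:
G(0) = 0
G(1) = mex{} = 0
G(2) = mex{0} = 1
G(3) = mex{0} = 1
G(4) = mex{1} = 0
G(5) = mex{1,0} = 2
G(6) = mex{0,0} = 1
G(7) = mex{2,1,0} = 3
G(8) = mex{1,1,0,0} = 2
G(9) = mex{3,0,1,0,0} = 2
G(10) = mex{2,2,1,1,0} = 3
G(11) = mex{2,1,0,1,1} = 3
G(12) = mex{3,3,2,0,1} = 4
G(13) = mex{3,2,1,2,0} = 4
G_B(13) = 4.
Combined Grundy value = 1 ⊕ 4 = 5.
A winning move leaves total XOR = 0, i.e. changes one component's Grundy value g to g ⊕ X where X is the current total.
Heap A: need g' = 1⊕5 = 4. Options: 20−1→G=0, 20−4→G=0, 20−6→G=0, 20−7→G=3, 20−8→G=5. Hits: 0.
Heap B: need g' = 4⊕5 = 1. Options: 13−2→G=3, 13−5→G=2, 13−7→G=1, 13−8→G=2, 13−9→G=0. Hits: 1.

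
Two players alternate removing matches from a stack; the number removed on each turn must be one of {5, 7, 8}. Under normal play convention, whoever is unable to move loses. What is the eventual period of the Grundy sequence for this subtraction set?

13

n :  0  1  2  3  4  5  6  7  8  9 10 11 12 13 14 15 16 17 18 19 20 21 22 23 24 25 26 27
G :  0  0  0  0  0  1  1  1  1  1  2  2  2  0  0  0  0  0  1  1  1  1  1  2  2  2  0  0
G(n+13) = G(n) holds for n = 0,…,7 (a full window of length max(S) = 8), so the sequence is purely periodic with period 13.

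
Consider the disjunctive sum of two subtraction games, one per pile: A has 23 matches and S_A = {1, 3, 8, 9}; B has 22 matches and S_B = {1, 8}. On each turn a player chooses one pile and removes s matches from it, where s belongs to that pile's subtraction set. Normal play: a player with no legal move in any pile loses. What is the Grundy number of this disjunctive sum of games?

Pile A, S = {1, 3, 8, 9}:
n :  0  1  2  3  4  5  6  7  8  9 10 11 12 13 14 15 16 17 18 19 20 21 22 23
G :  0  1  0  1  0  1  0  1  2  3  2  3  2  3  2  3  0  1  0  1  0  1  0  1
G_A(23) = 1.
Pile B, S = {1, 8}:
n :  0  1  2  3  4  5  6  7  8  9 10 11 12 13 14 15 16 17 18 19 20 21 22
G :  0  1  0  1  0  1  0  1  2  0  1  0  1  0  1  0  1  2  0  1  0  1  0
G_B(22) = 0.
Combined Grundy value = 1 ⊕ 0 = 1.

1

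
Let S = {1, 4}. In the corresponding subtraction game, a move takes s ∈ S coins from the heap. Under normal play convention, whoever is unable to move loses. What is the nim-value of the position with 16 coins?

1

G(0) = 0
G(1) = mex{0} = 1
G(2) = mex{1} = 0
G(3) = mex{0} = 1
G(4) = mex{1,0} = 2
G(5) = mex{2,1} = 0
G(6) = mex{0,0} = 1
G(7) = mex{1,1} = 0
G(8) = mex{0,2} = 1
G(9) = mex{1,0} = 2
G(10) = mex{2,1} = 0
G(11) = mex{0,0} = 1
G(12) = mex{1,1} = 0
G(13) = mex{0,2} = 1
G(14) = mex{1,0} = 2
G(15) = mex{2,1} = 0
G(16) = mex{0,0} = 1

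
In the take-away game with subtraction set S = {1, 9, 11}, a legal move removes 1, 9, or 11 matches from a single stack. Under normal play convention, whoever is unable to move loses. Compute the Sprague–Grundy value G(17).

G(0) = 0
G(1) = mex{0} = 1
G(2) = mex{1} = 0
G(3) = mex{0} = 1
G(4) = mex{1} = 0
G(5) = mex{0} = 1
G(6) = mex{1} = 0
G(7) = mex{0} = 1
G(8) = mex{1} = 0
G(9) = mex{0,0} = 1
G(10) = mex{1,1} = 0
G(11) = mex{0,0,0} = 1
G(12) = mex{1,1,1} = 0
G(13) = mex{0,0,0} = 1
G(14) = mex{1,1,1} = 0
G(15) = mex{0,0,0} = 1
G(16) = mex{1,1,1} = 0
G(17) = mex{0,0,0} = 1

1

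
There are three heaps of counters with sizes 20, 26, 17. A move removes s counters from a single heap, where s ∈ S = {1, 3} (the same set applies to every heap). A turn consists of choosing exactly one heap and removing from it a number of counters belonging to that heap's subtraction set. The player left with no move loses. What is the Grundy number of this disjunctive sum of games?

All heaps use S = {1, 3}:
G(0) = 0
G(1) = mex{0} = 1
G(2) = mex{1} = 0
G(3) = mex{0,0} = 1
G(4) = mex{1,1} = 0
G(5) = mex{0,0} = 1
G(6) = mex{1,1} = 0
G(7) = mex{0,0} = 1
G(8) = mex{1,1} = 0
G(9) = mex{0,0} = 1
G(10) = mex{1,1} = 0
G(11) = mex{0,0} = 1
G(12) = mex{1,1} = 0
G(13) = mex{0,0} = 1
G(14) = mex{1,1} = 0
G(15) = mex{0,0} = 1
G(16) = mex{1,1} = 0
G(17) = mex{0,0} = 1
G(18) = mex{1,1} = 0
G(19) = mex{0,0} = 1
G(20) = mex{1,1} = 0
G(21) = mex{0,0} = 1
G(22) = mex{1,1} = 0
G(23) = mex{0,0} = 1
G(24) = mex{1,1} = 0
G(25) = mex{0,0} = 1
G(26) = mex{1,1} = 0
Heap A: G(20) = 0.
Heap B: G(26) = 0.
Heap C: G(17) = 1.
Combined Grundy value = 0 ⊕ 0 ⊕ 1 = 1.

1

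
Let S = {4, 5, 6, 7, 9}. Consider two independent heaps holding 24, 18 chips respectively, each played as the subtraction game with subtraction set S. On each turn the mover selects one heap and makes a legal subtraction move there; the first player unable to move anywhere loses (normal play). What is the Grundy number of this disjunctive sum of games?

3

All heaps use S = {4, 5, 6, 7, 9}:
n :  0  1  2  3  4  5  6  7  8  9 10 11 12 13 14 15 16 17 18 19 20 21 22 23 24
G :  0  0  0  0  1  1  1  1  2  2  2  2  3  0  0  0  0  1  1  1  1  2  2  2  2
Heap A: G(24) = 2.
Heap B: G(18) = 1.
Combined Grundy value = 2 ⊕ 1 = 3.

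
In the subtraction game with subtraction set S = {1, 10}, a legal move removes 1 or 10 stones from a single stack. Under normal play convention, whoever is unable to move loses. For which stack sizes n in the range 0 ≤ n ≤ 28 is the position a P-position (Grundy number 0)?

0, 2, 4, 6, 8, 11, 13, 15, 17, 19, 22, 24, 26, 28

G(0) = 0
G(1) = mex{0} = 1
G(2) = mex{1} = 0
G(3) = mex{0} = 1
G(4) = mex{1} = 0
G(5) = mex{0} = 1
G(6) = mex{1} = 0
G(7) = mex{0} = 1
G(8) = mex{1} = 0
G(9) = mex{0} = 1
G(10) = mex{1,0} = 2
G(11) = mex{2,1} = 0
G(12) = mex{0,0} = 1
G(13) = mex{1,1} = 0
G(14) = mex{0,0} = 1
G(15) = mex{1,1} = 0
G(16) = mex{0,0} = 1
G(17) = mex{1,1} = 0
G(18) = mex{0,0} = 1
G(19) = mex{1,1} = 0
G(20) = mex{0,2} = 1
G(21) = mex{1,0} = 2
G(22) = mex{2,1} = 0
G(23) = mex{0,0} = 1
G(24) = mex{1,1} = 0
G(25) = mex{0,0} = 1
G(26) = mex{1,1} = 0
G(27) = mex{0,0} = 1
G(28) = mex{1,1} = 0
P-positions are exactly the n with G(n) = 0.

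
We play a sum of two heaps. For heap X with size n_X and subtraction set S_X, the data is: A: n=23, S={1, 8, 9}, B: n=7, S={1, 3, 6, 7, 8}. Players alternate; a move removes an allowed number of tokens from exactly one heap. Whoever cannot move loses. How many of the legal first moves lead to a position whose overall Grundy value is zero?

2

Heap A, S = {1, 8, 9}:
G(0) = 0
G(1) = mex{0} = 1
G(2) = mex{1} = 0
G(3) = mex{0} = 1
G(4) = mex{1} = 0
G(5) = mex{0} = 1
G(6) = mex{1} = 0
G(7) = mex{0} = 1
G(8) = mex{1,0} = 2
G(9) = mex{2,1,0} = 3
G(10) = mex{3,0,1} = 2
G(11) = mex{2,1,0} = 3
G(12) = mex{3,0,1} = 2
G(13) = mex{2,1,0} = 3
G(14) = mex{3,0,1} = 2
G(15) = mex{2,1,0} = 3
G(16) = mex{3,2,1} = 0
G(17) = mex{0,3,2} = 1
G(18) = mex{1,2,3} = 0
G(19) = mex{0,3,2} = 1
G(20) = mex{1,2,3} = 0
G(21) = mex{0,3,2} = 1
G(22) = mex{1,2,3} = 0
G(23) = mex{0,3,2} = 1
G_A(23) = 1.
Heap B, S = {1, 3, 6, 7, 8}:
n : 0 1 2 3 4 5 6 7
G : 0 1 0 1 0 1 2 3
G_B(7) = 3.
Combined Grundy value = 1 ⊕ 3 = 2.
A winning move leaves total XOR = 0, i.e. changes one component's Grundy value g to g ⊕ X where X is the current total.
Heap A: need g' = 1⊕2 = 3. Options: 23−1→G=0, 23−8→G=3, 23−9→G=2. Hits: 1.
Heap B: need g' = 3⊕2 = 1. Options: 7−1→G=2, 7−3→G=0, 7−6→G=1, 7−7→G=0. Hits: 1.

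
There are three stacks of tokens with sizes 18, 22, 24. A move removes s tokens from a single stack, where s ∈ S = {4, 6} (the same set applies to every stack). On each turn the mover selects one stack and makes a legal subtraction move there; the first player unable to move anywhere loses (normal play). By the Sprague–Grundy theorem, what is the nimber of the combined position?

3

All stacks use S = {4, 6}:
n :  0  1  2  3  4  5  6  7  8  9 10 11 12 13 14 15 16 17 18 19 20 21 22 23 24
G :  0  0  0  0  1  1  1  1  2  2  0  0  0  0  1  1  1  1  2  2  0  0  0  0  1
Stack A: G(18) = 2.
Stack B: G(22) = 0.
Stack C: G(24) = 1.
Combined Grundy value = 2 ⊕ 0 ⊕ 1 = 3.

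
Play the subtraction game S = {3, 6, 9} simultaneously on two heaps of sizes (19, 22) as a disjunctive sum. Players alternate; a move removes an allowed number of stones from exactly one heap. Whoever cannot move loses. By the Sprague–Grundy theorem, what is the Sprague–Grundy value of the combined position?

All heaps use S = {3, 6, 9}:
G(0) = 0
G(1) = mex{} = 0
G(2) = mex{} = 0
G(3) = mex{0} = 1
G(4) = mex{0} = 1
G(5) = mex{0} = 1
G(6) = mex{1,0} = 2
G(7) = mex{1,0} = 2
G(8) = mex{1,0} = 2
G(9) = mex{2,1,0} = 3
G(10) = mex{2,1,0} = 3
G(11) = mex{2,1,0} = 3
G(12) = mex{3,2,1} = 0
G(13) = mex{3,2,1} = 0
G(14) = mex{3,2,1} = 0
G(15) = mex{0,3,2} = 1
G(16) = mex{0,3,2} = 1
G(17) = mex{0,3,2} = 1
G(18) = mex{1,0,3} = 2
G(19) = mex{1,0,3} = 2
G(20) = mex{1,0,3} = 2
G(21) = mex{2,1,0} = 3
G(22) = mex{2,1,0} = 3
Heap A: G(19) = 2.
Heap B: G(22) = 3.
Combined Grundy value = 2 ⊕ 3 = 1.

1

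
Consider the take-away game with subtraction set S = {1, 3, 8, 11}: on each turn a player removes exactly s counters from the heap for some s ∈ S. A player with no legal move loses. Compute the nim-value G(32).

0

n :  0  1  2  3  4  5  6  7  8  9 10 11 12 13 14 15 16 17 18 19 20 21 22 23 24 25 26 27 28 29 30 31 32
G :  0  1  0  1  0  1  0  1  2  3  2  3  2  3  2  3  0  1  0  1  0  1  0  1  2  3  2  3  2  3  2  3  0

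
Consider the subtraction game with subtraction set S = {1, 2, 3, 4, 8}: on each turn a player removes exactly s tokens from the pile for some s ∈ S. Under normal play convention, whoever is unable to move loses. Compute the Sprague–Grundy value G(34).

G(0) = 0
G(1) = mex{0} = 1
G(2) = mex{1,0} = 2
G(3) = mex{2,1,0} = 3
G(4) = mex{3,2,1,0} = 4
G(5) = mex{4,3,2,1} = 0
G(6) = mex{0,4,3,2} = 1
G(7) = mex{1,0,4,3} = 2
G(8) = mex{2,1,0,4,0} = 3
G(9) = mex{3,2,1,0,1} = 4
G(10) = mex{4,3,2,1,2} = 0
G(11) = mex{0,4,3,2,3} = 1
G(12) = mex{1,0,4,3,4} = 2
G(13) = mex{2,1,0,4,0} = 3
G(14) = mex{3,2,1,0,1} = 4
G(15) = mex{4,3,2,1,2} = 0
G(16) = mex{0,4,3,2,3} = 1
G(17) = mex{1,0,4,3,4} = 2
G(18) = mex{2,1,0,4,0} = 3
G(19) = mex{3,2,1,0,1} = 4
G(20) = mex{4,3,2,1,2} = 0
G(21) = mex{0,4,3,2,3} = 1
G(22) = mex{1,0,4,3,4} = 2
G(23) = mex{2,1,0,4,0} = 3
G(24) = mex{3,2,1,0,1} = 4
G(25) = mex{4,3,2,1,2} = 0
G(26) = mex{0,4,3,2,3} = 1
G(27) = mex{1,0,4,3,4} = 2
G(28) = mex{2,1,0,4,0} = 3
G(29) = mex{3,2,1,0,1} = 4
G(30) = mex{4,3,2,1,2} = 0
G(31) = mex{0,4,3,2,3} = 1
G(32) = mex{1,0,4,3,4} = 2
G(33) = mex{2,1,0,4,0} = 3
G(34) = mex{3,2,1,0,1} = 4

4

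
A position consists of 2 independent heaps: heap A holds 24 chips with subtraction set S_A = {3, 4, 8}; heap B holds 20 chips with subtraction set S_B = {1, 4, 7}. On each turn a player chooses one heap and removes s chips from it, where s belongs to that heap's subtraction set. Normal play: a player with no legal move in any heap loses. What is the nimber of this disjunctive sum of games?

2

Heap A, S = {3, 4, 8}:
G(0) = 0
G(1) = mex{} = 0
G(2) = mex{} = 0
G(3) = mex{0} = 1
G(4) = mex{0,0} = 1
G(5) = mex{0,0} = 1
G(6) = mex{1,0} = 2
G(7) = mex{1,1} = 0
G(8) = mex{1,1,0} = 2
G(9) = mex{2,1,0} = 3
G(10) = mex{0,2,0} = 1
G(11) = mex{2,0,1} = 3
G(12) = mex{3,2,1} = 0
G(13) = mex{1,3,1} = 0
G(14) = mex{3,1,2} = 0
G(15) = mex{0,3,0} = 1
G(16) = mex{0,0,2} = 1
G(17) = mex{0,0,3} = 1
G(18) = mex{1,0,1} = 2
G(19) = mex{1,1,3} = 0
G(20) = mex{1,1,0} = 2
G(21) = mex{2,1,0} = 3
G(22) = mex{0,2,0} = 1
G(23) = mex{2,0,1} = 3
G(24) = mex{3,2,1} = 0
G_A(24) = 0.
Heap B, S = {1, 4, 7}:
G(0) = 0
G(1) = mex{0} = 1
G(2) = mex{1} = 0
G(3) = mex{0} = 1
G(4) = mex{1,0} = 2
G(5) = mex{2,1} = 0
G(6) = mex{0,0} = 1
G(7) = mex{1,1,0} = 2
G(8) = mex{2,2,1} = 0
G(9) = mex{0,0,0} = 1
G(10) = mex{1,1,1} = 0
G(11) = mex{0,2,2} = 1
G(12) = mex{1,0,0} = 2
G(13) = mex{2,1,1} = 0
G(14) = mex{0,0,2} = 1
G(15) = mex{1,1,0} = 2
G(16) = mex{2,2,1} = 0
G(17) = mex{0,0,0} = 1
G(18) = mex{1,1,1} = 0
G(19) = mex{0,2,2} = 1
G(20) = mex{1,0,0} = 2
G_B(20) = 2.
Combined Grundy value = 0 ⊕ 2 = 2.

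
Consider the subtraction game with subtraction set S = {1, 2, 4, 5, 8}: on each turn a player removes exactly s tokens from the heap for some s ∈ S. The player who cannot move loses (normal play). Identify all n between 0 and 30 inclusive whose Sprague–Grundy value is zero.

0, 3, 6, 9, 12, 15, 18, 21, 24, 27, 30

G(0) = 0
G(1) = mex{0} = 1
G(2) = mex{1,0} = 2
G(3) = mex{2,1} = 0
G(4) = mex{0,2,0} = 1
G(5) = mex{1,0,1,0} = 2
G(6) = mex{2,1,2,1} = 0
G(7) = mex{0,2,0,2} = 1
G(8) = mex{1,0,1,0,0} = 2
G(9) = mex{2,1,2,1,1} = 0
G(10) = mex{0,2,0,2,2} = 1
G(11) = mex{1,0,1,0,0} = 2
G(12) = mex{2,1,2,1,1} = 0
G(13) = mex{0,2,0,2,2} = 1
G(14) = mex{1,0,1,0,0} = 2
G(15) = mex{2,1,2,1,1} = 0
G(16) = mex{0,2,0,2,2} = 1
G(17) = mex{1,0,1,0,0} = 2
G(18) = mex{2,1,2,1,1} = 0
G(19) = mex{0,2,0,2,2} = 1
G(20) = mex{1,0,1,0,0} = 2
G(21) = mex{2,1,2,1,1} = 0
G(22) = mex{0,2,0,2,2} = 1
G(23) = mex{1,0,1,0,0} = 2
G(24) = mex{2,1,2,1,1} = 0
G(25) = mex{0,2,0,2,2} = 1
G(26) = mex{1,0,1,0,0} = 2
G(27) = mex{2,1,2,1,1} = 0
G(28) = mex{0,2,0,2,2} = 1
G(29) = mex{1,0,1,0,0} = 2
G(30) = mex{2,1,2,1,1} = 0
P-positions are exactly the n with G(n) = 0.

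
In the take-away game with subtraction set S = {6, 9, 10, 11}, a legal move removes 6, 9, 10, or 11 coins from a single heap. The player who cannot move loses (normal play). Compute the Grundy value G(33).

2

G(0) = 0
G(1) = mex{} = 0
G(2) = mex{} = 0
G(3) = mex{} = 0
G(4) = mex{} = 0
G(5) = mex{} = 0
G(6) = mex{0} = 1
G(7) = mex{0} = 1
G(8) = mex{0} = 1
G(9) = mex{0,0} = 1
G(10) = mex{0,0,0} = 1
G(11) = mex{0,0,0,0} = 1
G(12) = mex{1,0,0,0} = 2
G(13) = mex{1,0,0,0} = 2
G(14) = mex{1,0,0,0} = 2
G(15) = mex{1,1,0,0} = 2
G(16) = mex{1,1,1,0} = 2
G(17) = mex{1,1,1,1} = 0
G(18) = mex{2,1,1,1} = 0
G(19) = mex{2,1,1,1} = 0
G(20) = mex{2,1,1,1} = 0
G(21) = mex{2,2,1,1} = 0
G(22) = mex{2,2,2,1} = 0
G(23) = mex{0,2,2,2} = 1
G(24) = mex{0,2,2,2} = 1
G(25) = mex{0,2,2,2} = 1
G(26) = mex{0,0,2,2} = 1
G(27) = mex{0,0,0,2} = 1
G(28) = mex{0,0,0,0} = 1
G(29) = mex{1,0,0,0} = 2
G(30) = mex{1,0,0,0} = 2
G(31) = mex{1,0,0,0} = 2
G(32) = mex{1,1,0,0} = 2
G(33) = mex{1,1,1,0} = 2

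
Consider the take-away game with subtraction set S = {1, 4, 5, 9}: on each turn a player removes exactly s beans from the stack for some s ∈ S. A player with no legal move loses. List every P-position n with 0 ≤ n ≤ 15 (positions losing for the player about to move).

0, 2, 8, 10

G(0) = 0
G(1) = mex{0} = 1
G(2) = mex{1} = 0
G(3) = mex{0} = 1
G(4) = mex{1,0} = 2
G(5) = mex{2,1,0} = 3
G(6) = mex{3,0,1} = 2
G(7) = mex{2,1,0} = 3
G(8) = mex{3,2,1} = 0
G(9) = mex{0,3,2,0} = 1
G(10) = mex{1,2,3,1} = 0
G(11) = mex{0,3,2,0} = 1
G(12) = mex{1,0,3,1} = 2
G(13) = mex{2,1,0,2} = 3
G(14) = mex{3,0,1,3} = 2
G(15) = mex{2,1,0,2} = 3
P-positions are exactly the n with G(n) = 0.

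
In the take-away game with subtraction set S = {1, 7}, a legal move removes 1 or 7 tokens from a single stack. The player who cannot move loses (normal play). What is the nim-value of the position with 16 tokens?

0

G(0) = 0
G(1) = mex{0} = 1
G(2) = mex{1} = 0
G(3) = mex{0} = 1
G(4) = mex{1} = 0
G(5) = mex{0} = 1
G(6) = mex{1} = 0
G(7) = mex{0,0} = 1
G(8) = mex{1,1} = 0
G(9) = mex{0,0} = 1
G(10) = mex{1,1} = 0
G(11) = mex{0,0} = 1
G(12) = mex{1,1} = 0
G(13) = mex{0,0} = 1
G(14) = mex{1,1} = 0
G(15) = mex{0,0} = 1
G(16) = mex{1,1} = 0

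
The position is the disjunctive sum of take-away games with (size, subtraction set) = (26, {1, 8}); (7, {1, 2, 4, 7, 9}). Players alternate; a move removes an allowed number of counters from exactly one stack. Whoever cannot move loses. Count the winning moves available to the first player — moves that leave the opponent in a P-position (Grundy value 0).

Stack A, S = {1, 8}:
G(0) = 0
G(1) = mex{0} = 1
G(2) = mex{1} = 0
G(3) = mex{0} = 1
G(4) = mex{1} = 0
G(5) = mex{0} = 1
G(6) = mex{1} = 0
G(7) = mex{0} = 1
G(8) = mex{1,0} = 2
G(9) = mex{2,1} = 0
G(10) = mex{0,0} = 1
G(11) = mex{1,1} = 0
G(12) = mex{0,0} = 1
G(13) = mex{1,1} = 0
G(14) = mex{0,0} = 1
G(15) = mex{1,1} = 0
G(16) = mex{0,2} = 1
G(17) = mex{1,0} = 2
G(18) = mex{2,1} = 0
G(19) = mex{0,0} = 1
G(20) = mex{1,1} = 0
G(21) = mex{0,0} = 1
G(22) = mex{1,1} = 0
G(23) = mex{0,0} = 1
G(24) = mex{1,1} = 0
G(25) = mex{0,2} = 1
G(26) = mex{1,0} = 2
G_A(26) = 2.
Stack B, S = {1, 2, 4, 7, 9}:
n : 0 1 2 3 4 5 6 7
G : 0 1 2 0 1 2 0 1
G_B(7) = 1.
Combined Grundy value = 2 ⊕ 1 = 3.
A winning move leaves total XOR = 0, i.e. changes one component's Grundy value g to g ⊕ X where X is the current total.
Stack A: need g' = 2⊕3 = 1. Options: 26−1→G=1, 26−8→G=0. Hits: 1.
Stack B: need g' = 1⊕3 = 2. Options: 7−1→G=0, 7−2→G=2, 7−4→G=0, 7−7→G=0. Hits: 1.

2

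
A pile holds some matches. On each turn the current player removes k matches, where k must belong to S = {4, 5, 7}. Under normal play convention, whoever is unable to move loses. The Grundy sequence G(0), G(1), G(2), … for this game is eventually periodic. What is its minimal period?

G(0) = 0
G(1) = mex{} = 0
G(2) = mex{} = 0
G(3) = mex{} = 0
G(4) = mex{0} = 1
G(5) = mex{0,0} = 1
G(6) = mex{0,0} = 1
G(7) = mex{0,0,0} = 1
G(8) = mex{1,0,0} = 2
G(9) = mex{1,1,0} = 2
G(10) = mex{1,1,0} = 2
G(11) = mex{1,1,1} = 0
G(12) = mex{2,1,1} = 0
G(13) = mex{2,2,1} = 0
G(14) = mex{2,2,1} = 0
G(15) = mex{0,2,2} = 1
G(16) = mex{0,0,2} = 1
G(17) = mex{0,0,2} = 1
G(18) = mex{0,0,0} = 1
G(19) = mex{1,0,0} = 2
G(20) = mex{1,1,0} = 2
G(21) = mex{1,1,0} = 2
G(22) = mex{1,1,1} = 0
G(23) = mex{2,1,1} = 0
G(n+11) = G(n) holds for n = 0,…,6 (a full window of length max(S) = 7), so the sequence is purely periodic with period 11.

11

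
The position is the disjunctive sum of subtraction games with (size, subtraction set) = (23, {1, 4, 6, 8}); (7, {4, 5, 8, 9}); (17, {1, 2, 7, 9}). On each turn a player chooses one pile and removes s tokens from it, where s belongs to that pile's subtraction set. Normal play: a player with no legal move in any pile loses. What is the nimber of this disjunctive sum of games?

Pile A, S = {1, 4, 6, 8}:
G(0) = 0
G(1) = mex{0} = 1
G(2) = mex{1} = 0
G(3) = mex{0} = 1
G(4) = mex{1,0} = 2
G(5) = mex{2,1} = 0
G(6) = mex{0,0,0} = 1
G(7) = mex{1,1,1} = 0
G(8) = mex{0,2,0,0} = 1
G(9) = mex{1,0,1,1} = 2
G(10) = mex{2,1,2,0} = 3
G(11) = mex{3,0,0,1} = 2
G(12) = mex{2,1,1,2} = 0
G(13) = mex{0,2,0,0} = 1
G(14) = mex{1,3,1,1} = 0
G(15) = mex{0,2,2,0} = 1
G(16) = mex{1,0,3,1} = 2
G(17) = mex{2,1,2,2} = 0
G(18) = mex{0,0,0,3} = 1
G(19) = mex{1,1,1,2} = 0
G(20) = mex{0,2,0,0} = 1
G(21) = mex{1,0,1,1} = 2
G(22) = mex{2,1,2,0} = 3
G(23) = mex{3,0,0,1} = 2
G_A(23) = 2.
Pile B, S = {4, 5, 8, 9}:
n : 0 1 2 3 4 5 6 7
G : 0 0 0 0 1 1 1 1
G_B(7) = 1.
Pile C, S = {1, 2, 7, 9}:
n :  0  1  2  3  4  5  6  7  8  9 10 11 12 13 14 15 16 17
G :  0  1  2  0  1  2  0  1  2  3  4  0  1  2  0  1  2  0
G_C(17) = 0.
Combined Grundy value = 2 ⊕ 1 ⊕ 0 = 3.

3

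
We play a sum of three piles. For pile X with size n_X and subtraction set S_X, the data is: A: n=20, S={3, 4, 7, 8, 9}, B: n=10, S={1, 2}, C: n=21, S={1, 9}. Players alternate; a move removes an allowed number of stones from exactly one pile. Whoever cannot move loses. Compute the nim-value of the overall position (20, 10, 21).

Pile A, S = {3, 4, 7, 8, 9}:
n :  0  1  2  3  4  5  6  7  8  9 10 11 12 13 14 15 16 17 18 19 20
G :  0  0  0  1  1  1  2  2  2  3  3  3  0  0  0  1  1  1  2  2  2
G_A(20) = 2.
Pile B, S = {1, 2}:
G(0) = 0
G(1) = mex{0} = 1
G(2) = mex{1,0} = 2
G(3) = mex{2,1} = 0
G(4) = mex{0,2} = 1
G(5) = mex{1,0} = 2
G(6) = mex{2,1} = 0
G(7) = mex{0,2} = 1
G(8) = mex{1,0} = 2
G(9) = mex{2,1} = 0
G(10) = mex{0,2} = 1
G_B(10) = 1.
Pile C, S = {1, 9}:
n :  0  1  2  3  4  5  6  7  8  9 10 11 12 13 14 15 16 17 18 19 20 21
G :  0  1  0  1  0  1  0  1  0  1  0  1  0  1  0  1  0  1  0  1  0  1
G_C(21) = 1.
Combined Grundy value = 2 ⊕ 1 ⊕ 1 = 2.

2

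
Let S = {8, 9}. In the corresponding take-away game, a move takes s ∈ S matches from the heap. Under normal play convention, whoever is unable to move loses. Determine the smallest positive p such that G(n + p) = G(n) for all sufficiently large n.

17

n :  0  1  2  3  4  5  6  7  8  9 10 11 12 13 14 15 16 17 18 19 20 21 22 23 24 25 26 27 28 29 30 31 32 33 34 35
G :  0  0  0  0  0  0  0  0  1  1  1  1  1  1  1  1  2  0  0  0  0  0  0  0  0  1  1  1  1  1  1  1  1  2  0  0
G(n+17) = G(n) holds for n = 0,…,8 (a full window of length max(S) = 9), so the sequence is purely periodic with period 17.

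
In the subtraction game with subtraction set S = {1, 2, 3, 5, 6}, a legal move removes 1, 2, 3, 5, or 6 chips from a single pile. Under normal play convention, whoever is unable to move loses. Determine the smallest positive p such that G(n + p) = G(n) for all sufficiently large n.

4

n :  0  1  2  3  4  5  6  7  8  9 10 11 12 13 14
G :  0  1  2  3  0  1  2  3  0  1  2  3  0  1  2
G(n+4) = G(n) holds for n = 0,…,5 (a full window of length max(S) = 6), so the sequence is purely periodic with period 4.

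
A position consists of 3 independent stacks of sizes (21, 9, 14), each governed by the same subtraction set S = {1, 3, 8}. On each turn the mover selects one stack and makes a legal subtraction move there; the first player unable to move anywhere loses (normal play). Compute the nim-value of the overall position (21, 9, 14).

All stacks use S = {1, 3, 8}:
n :  0  1  2  3  4  5  6  7  8  9 10 11 12 13 14 15 16 17 18 19 20 21
G :  0  1  0  1  0  1  0  1  2  3  2  0  1  0  1  0  1  0  1  2  3  2
Stack A: G(21) = 2.
Stack B: G(9) = 3.
Stack C: G(14) = 1.
Combined Grundy value = 2 ⊕ 3 ⊕ 1 = 0.

0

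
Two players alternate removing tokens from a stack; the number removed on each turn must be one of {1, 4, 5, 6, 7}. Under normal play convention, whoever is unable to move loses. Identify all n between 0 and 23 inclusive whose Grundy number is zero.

0, 2, 10, 12, 20, 22

n :  0  1  2  3  4  5  6  7  8  9 10 11 12 13 14 15 16 17 18 19 20 21 22 23
G :  0  1  0  1  2  3  2  3  4  5  0  1  0  1  2  3  2  3  4  5  0  1  0  1
P-positions are exactly the n with G(n) = 0.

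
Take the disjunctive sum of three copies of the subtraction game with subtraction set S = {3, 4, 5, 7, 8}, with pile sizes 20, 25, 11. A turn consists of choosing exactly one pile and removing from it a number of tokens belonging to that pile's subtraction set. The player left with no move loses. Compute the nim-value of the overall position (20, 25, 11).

2

All piles use S = {3, 4, 5, 7, 8}:
n :  0  1  2  3  4  5  6  7  8  9 10 11 12 13 14 15 16 17 18 19 20 21 22 23 24 25
G :  0  0  0  1  1  1  2  2  2  3  3  0  0  0  1  1  1  2  2  2  3  3  0  0  0  1
Pile A: G(20) = 3.
Pile B: G(25) = 1.
Pile C: G(11) = 0.
Combined Grundy value = 3 ⊕ 1 ⊕ 0 = 2.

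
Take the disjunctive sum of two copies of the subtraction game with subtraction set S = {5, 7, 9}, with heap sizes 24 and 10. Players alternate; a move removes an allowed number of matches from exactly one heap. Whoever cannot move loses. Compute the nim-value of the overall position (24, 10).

0

All heaps use S = {5, 7, 9}:
G(0) = 0
G(1) = mex{} = 0
G(2) = mex{} = 0
G(3) = mex{} = 0
G(4) = mex{} = 0
G(5) = mex{0} = 1
G(6) = mex{0} = 1
G(7) = mex{0,0} = 1
G(8) = mex{0,0} = 1
G(9) = mex{0,0,0} = 1
G(10) = mex{1,0,0} = 2
G(11) = mex{1,0,0} = 2
G(12) = mex{1,1,0} = 2
G(13) = mex{1,1,0} = 2
G(14) = mex{1,1,1} = 0
G(15) = mex{2,1,1} = 0
G(16) = mex{2,1,1} = 0
G(17) = mex{2,2,1} = 0
G(18) = mex{2,2,1} = 0
G(19) = mex{0,2,2} = 1
G(20) = mex{0,2,2} = 1
G(21) = mex{0,0,2} = 1
G(22) = mex{0,0,2} = 1
G(23) = mex{0,0,0} = 1
G(24) = mex{1,0,0} = 2
Heap A: G(24) = 2.
Heap B: G(10) = 2.
Combined Grundy value = 2 ⊕ 2 = 0.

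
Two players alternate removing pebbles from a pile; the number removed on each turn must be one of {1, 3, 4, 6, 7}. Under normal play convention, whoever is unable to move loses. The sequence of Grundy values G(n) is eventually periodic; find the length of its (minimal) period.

10

n :  0  1  2  3  4  5  6  7  8  9 10 11 12 13 14 15 16 17 18 19 20 21
G :  0  1  0  1  2  3  2  3  4  5  0  1  0  1  2  3  2  3  4  5  0  1
G(n+10) = G(n) holds for n = 0,…,6 (a full window of length max(S) = 7), so the sequence is purely periodic with period 10.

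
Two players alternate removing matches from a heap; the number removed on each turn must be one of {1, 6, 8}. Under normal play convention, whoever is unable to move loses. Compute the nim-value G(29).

n :  0  1  2  3  4  5  6  7  8  9 10 11 12 13 14 15 16 17 18 19 20 21 22 23 24 25 26 27 28 29
G :  0  1  0  1  0  1  2  0  1  0  1  0  1  2  0  1  0  1  0  1  2  0  1  0  1  0  1  2  0  1

1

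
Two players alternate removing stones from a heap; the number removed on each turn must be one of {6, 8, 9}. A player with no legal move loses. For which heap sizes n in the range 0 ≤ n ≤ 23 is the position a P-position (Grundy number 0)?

0, 1, 2, 3, 4, 5, 15, 16, 17, 18, 19, 20

n :  0  1  2  3  4  5  6  7  8  9 10 11 12 13 14 15 16 17 18 19 20 21 22 23
G :  0  0  0  0  0  0  1  1  1  1  1  1  2  2  2  0  0  0  0  0  0  1  1  1
P-positions are exactly the n with G(n) = 0.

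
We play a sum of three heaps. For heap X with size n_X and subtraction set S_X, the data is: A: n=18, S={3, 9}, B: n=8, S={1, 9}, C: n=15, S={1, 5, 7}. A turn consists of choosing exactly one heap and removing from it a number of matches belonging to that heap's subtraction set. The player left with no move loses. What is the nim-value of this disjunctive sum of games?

1

Heap A, S = {3, 9}:
n :  0  1  2  3  4  5  6  7  8  9 10 11 12 13 14 15 16 17 18
G :  0  0  0  1  1  1  0  0  0  1  1  1  0  0  0  1  1  1  0
G_A(18) = 0.
Heap B, S = {1, 9}:
n : 0 1 2 3 4 5 6 7 8
G : 0 1 0 1 0 1 0 1 0
G_B(8) = 0.
Heap C, S = {1, 5, 7}:
G(0) = 0
G(1) = mex{0} = 1
G(2) = mex{1} = 0
G(3) = mex{0} = 1
G(4) = mex{1} = 0
G(5) = mex{0,0} = 1
G(6) = mex{1,1} = 0
G(7) = mex{0,0,0} = 1
G(8) = mex{1,1,1} = 0
G(9) = mex{0,0,0} = 1
G(10) = mex{1,1,1} = 0
G(11) = mex{0,0,0} = 1
G(12) = mex{1,1,1} = 0
G(13) = mex{0,0,0} = 1
G(14) = mex{1,1,1} = 0
G(15) = mex{0,0,0} = 1
G_C(15) = 1.
Combined Grundy value = 0 ⊕ 0 ⊕ 1 = 1.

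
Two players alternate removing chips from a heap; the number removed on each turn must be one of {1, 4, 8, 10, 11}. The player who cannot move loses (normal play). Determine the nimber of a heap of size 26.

0

n :  0  1  2  3  4  5  6  7  8  9 10 11 12 13 14 15 16 17 18 19 20 21 22 23 24 25 26
G :  0  1  0  1  2  0  1  0  1  2  3  2  3  4  0  1  2  3  2  0  1  0  1  2  3  2  0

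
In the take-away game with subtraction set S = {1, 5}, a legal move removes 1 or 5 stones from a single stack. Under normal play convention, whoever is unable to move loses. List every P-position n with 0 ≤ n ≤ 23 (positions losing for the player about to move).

0, 2, 4, 6, 8, 10, 12, 14, 16, 18, 20, 22

n :  0  1  2  3  4  5  6  7  8  9 10 11 12 13 14 15 16 17 18 19 20 21 22 23
G :  0  1  0  1  0  1  0  1  0  1  0  1  0  1  0  1  0  1  0  1  0  1  0  1
P-positions are exactly the n with G(n) = 0.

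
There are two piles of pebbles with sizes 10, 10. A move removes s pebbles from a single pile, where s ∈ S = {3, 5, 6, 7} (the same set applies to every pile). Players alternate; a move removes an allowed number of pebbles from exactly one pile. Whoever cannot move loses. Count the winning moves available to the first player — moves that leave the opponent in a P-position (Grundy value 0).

All piles use S = {3, 5, 6, 7}:
n :  0  1  2  3  4  5  6  7  8  9 10
G :  0  0  0  1  1  1  2  2  2  3  0
Pile A: G(10) = 0.
Pile B: G(10) = 0.
Combined Grundy value = 0 ⊕ 0 = 0.
A winning move leaves total XOR = 0, i.e. changes one component's Grundy value g to g ⊕ X where X is the current total.
Pile A: target g' = 0⊕0 = 0, but every legal move changes the Grundy value (mex property), so 0 moves.
Pile B: target g' = 0⊕0 = 0, but every legal move changes the Grundy value (mex property), so 0 moves.

0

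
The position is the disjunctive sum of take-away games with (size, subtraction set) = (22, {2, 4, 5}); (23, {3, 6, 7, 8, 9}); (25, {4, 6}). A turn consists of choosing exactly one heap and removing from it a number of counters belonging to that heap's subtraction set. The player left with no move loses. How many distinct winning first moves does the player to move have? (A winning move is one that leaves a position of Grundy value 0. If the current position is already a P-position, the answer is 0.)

Heap A, S = {2, 4, 5}:
n :  0  1  2  3  4  5  6  7  8  9 10 11 12 13 14 15 16 17 18 19 20 21 22
G :  0  0  1  1  2  2  3  0  0  1  1  2  2  3  0  0  1  1  2  2  3  0  0
G_A(22) = 0.
Heap B, S = {3, 6, 7, 8, 9}:
n :  0  1  2  3  4  5  6  7  8  9 10 11 12 13 14 15 16 17 18 19 20 21 22 23
G :  0  0  0  1  1  1  2  2  2  3  3  3  0  0  0  1  1  1  2  2  2  3  3  3
G_B(23) = 3.
Heap C, S = {4, 6}:
n :  0  1  2  3  4  5  6  7  8  9 10 11 12 13 14 15 16 17 18 19 20 21 22 23 24 25
G :  0  0  0  0  1  1  1  1  2  2  0  0  0  0  1  1  1  1  2  2  0  0  0  0  1  1
G_C(25) = 1.
Combined Grundy value = 0 ⊕ 3 ⊕ 1 = 2.
A winning move leaves total XOR = 0, i.e. changes one component's Grundy value g to g ⊕ X where X is the current total.
Heap A: need g' = 0⊕2 = 2. Options: 22−2→G=3, 22−4→G=2, 22−5→G=1. Hits: 1.
Heap B: need g' = 3⊕2 = 1. Options: 23−3→G=2, 23−6→G=1, 23−7→G=1, 23−8→G=1, 23−9→G=0. Hits: 3.
Heap C: need g' = 1⊕2 = 3. Options: 25−4→G=0, 25−6→G=2. Hits: 0.

4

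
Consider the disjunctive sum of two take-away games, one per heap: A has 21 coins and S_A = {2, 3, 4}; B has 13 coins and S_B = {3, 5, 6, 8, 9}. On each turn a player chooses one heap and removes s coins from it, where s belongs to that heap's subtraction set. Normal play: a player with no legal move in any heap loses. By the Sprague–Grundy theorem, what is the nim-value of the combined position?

Heap A, S = {2, 3, 4}:
n :  0  1  2  3  4  5  6  7  8  9 10 11 12 13 14 15 16 17 18 19 20 21
G :  0  0  1  1  2  2  0  0  1  1  2  2  0  0  1  1  2  2  0  0  1  1
G_A(21) = 1.
Heap B, S = {3, 5, 6, 8, 9}:
G(0) = 0
G(1) = mex{} = 0
G(2) = mex{} = 0
G(3) = mex{0} = 1
G(4) = mex{0} = 1
G(5) = mex{0,0} = 1
G(6) = mex{1,0,0} = 2
G(7) = mex{1,0,0} = 2
G(8) = mex{1,1,0,0} = 2
G(9) = mex{2,1,1,0,0} = 3
G(10) = mex{2,1,1,0,0} = 3
G(11) = mex{2,2,1,1,0} = 3
G(12) = mex{3,2,2,1,1} = 0
G(13) = mex{3,2,2,1,1} = 0
G_B(13) = 0.
Combined Grundy value = 1 ⊕ 0 = 1.

1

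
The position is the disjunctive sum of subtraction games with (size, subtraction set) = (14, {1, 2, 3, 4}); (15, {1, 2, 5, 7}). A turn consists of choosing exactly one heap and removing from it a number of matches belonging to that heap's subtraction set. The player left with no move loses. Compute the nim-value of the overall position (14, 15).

Heap A, S = {1, 2, 3, 4}:
n :  0  1  2  3  4  5  6  7  8  9 10 11 12 13 14
G :  0  1  2  3  4  0  1  2  3  4  0  1  2  3  4
G_A(14) = 4.
Heap B, S = {1, 2, 5, 7}:
n :  0  1  2  3  4  5  6  7  8  9 10 11 12 13 14 15
G :  0  1  2  0  1  2  0  1  2  0  1  2  0  1  2  0
G_B(15) = 0.
Combined Grundy value = 4 ⊕ 0 = 4.

4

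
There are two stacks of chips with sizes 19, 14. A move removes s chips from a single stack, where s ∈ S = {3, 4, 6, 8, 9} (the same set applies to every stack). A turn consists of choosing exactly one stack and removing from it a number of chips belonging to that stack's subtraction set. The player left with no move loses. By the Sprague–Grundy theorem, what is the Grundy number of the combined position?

2

All stacks use S = {3, 4, 6, 8, 9}:
n :  0  1  2  3  4  5  6  7  8  9 10 11 12 13 14 15 16 17 18 19
G :  0  0  0  1  1  1  2  2  2  3  3  3  0  0  0  1  1  1  2  2
Stack A: G(19) = 2.
Stack B: G(14) = 0.
Combined Grundy value = 2 ⊕ 0 = 2.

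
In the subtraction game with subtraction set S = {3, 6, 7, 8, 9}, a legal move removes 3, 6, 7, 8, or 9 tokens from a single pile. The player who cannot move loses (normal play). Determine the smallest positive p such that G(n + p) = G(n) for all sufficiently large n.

n :  0  1  2  3  4  5  6  7  8  9 10 11 12 13 14 15 16 17 18 19 20 21 22 23 24 25
G :  0  0  0  1  1  1  2  2  2  3  3  3  0  0  0  1  1  1  2  2  2  3  3  3  0  0
G(n+12) = G(n) holds for n = 0,…,8 (a full window of length max(S) = 9), so the sequence is purely periodic with period 12.

12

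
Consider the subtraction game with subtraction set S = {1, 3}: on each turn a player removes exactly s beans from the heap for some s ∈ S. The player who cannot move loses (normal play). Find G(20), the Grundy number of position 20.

0

n :  0  1  2  3  4  5  6  7  8  9 10 11 12 13 14 15 16 17 18 19 20
G :  0  1  0  1  0  1  0  1  0  1  0  1  0  1  0  1  0  1  0  1  0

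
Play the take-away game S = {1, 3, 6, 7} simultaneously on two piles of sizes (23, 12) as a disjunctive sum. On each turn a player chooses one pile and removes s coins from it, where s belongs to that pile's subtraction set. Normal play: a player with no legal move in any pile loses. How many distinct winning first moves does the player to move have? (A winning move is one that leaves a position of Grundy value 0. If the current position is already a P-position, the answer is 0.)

3

All piles use S = {1, 3, 6, 7}:
G(0) = 0
G(1) = mex{0} = 1
G(2) = mex{1} = 0
G(3) = mex{0,0} = 1
G(4) = mex{1,1} = 0
G(5) = mex{0,0} = 1
G(6) = mex{1,1,0} = 2
G(7) = mex{2,0,1,0} = 3
G(8) = mex{3,1,0,1} = 2
G(9) = mex{2,2,1,0} = 3
G(10) = mex{3,3,0,1} = 2
G(11) = mex{2,2,1,0} = 3
G(12) = mex{3,3,2,1} = 0
G(13) = mex{0,2,3,2} = 1
G(14) = mex{1,3,2,3} = 0
G(15) = mex{0,0,3,2} = 1
G(16) = mex{1,1,2,3} = 0
G(17) = mex{0,0,3,2} = 1
G(18) = mex{1,1,0,3} = 2
G(19) = mex{2,0,1,0} = 3
G(20) = mex{3,1,0,1} = 2
G(21) = mex{2,2,1,0} = 3
G(22) = mex{3,3,0,1} = 2
G(23) = mex{2,2,1,0} = 3
Pile A: G(23) = 3.
Pile B: G(12) = 0.
Combined Grundy value = 3 ⊕ 0 = 3.
A winning move leaves total XOR = 0, i.e. changes one component's Grundy value g to g ⊕ X where X is the current total.
Pile A: need g' = 3⊕3 = 0. Options: 23−1→G=2, 23−3→G=2, 23−6→G=1, 23−7→G=0. Hits: 1.
Pile B: need g' = 0⊕3 = 3. Options: 12−1→G=3, 12−3→G=3, 12−6→G=2, 12−7→G=1. Hits: 2.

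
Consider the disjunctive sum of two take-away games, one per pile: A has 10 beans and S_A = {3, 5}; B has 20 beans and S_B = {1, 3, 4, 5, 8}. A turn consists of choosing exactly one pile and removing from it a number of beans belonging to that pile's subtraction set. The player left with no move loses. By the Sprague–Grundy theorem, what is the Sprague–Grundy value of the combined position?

Pile A, S = {3, 5}:
n :  0  1  2  3  4  5  6  7  8  9 10
G :  0  0  0  1  1  1  2  2  0  0  0
G_A(10) = 0.
Pile B, S = {1, 3, 4, 5, 8}:
G(0) = 0
G(1) = mex{0} = 1
G(2) = mex{1} = 0
G(3) = mex{0,0} = 1
G(4) = mex{1,1,0} = 2
G(5) = mex{2,0,1,0} = 3
G(6) = mex{3,1,0,1} = 2
G(7) = mex{2,2,1,0} = 3
G(8) = mex{3,3,2,1,0} = 4
G(9) = mex{4,2,3,2,1} = 0
G(10) = mex{0,3,2,3,0} = 1
G(11) = mex{1,4,3,2,1} = 0
G(12) = mex{0,0,4,3,2} = 1
G(13) = mex{1,1,0,4,3} = 2
G(14) = mex{2,0,1,0,2} = 3
G(15) = mex{3,1,0,1,3} = 2
G(16) = mex{2,2,1,0,4} = 3
G(17) = mex{3,3,2,1,0} = 4
G(18) = mex{4,2,3,2,1} = 0
G(19) = mex{0,3,2,3,0} = 1
G(20) = mex{1,4,3,2,1} = 0
G_B(20) = 0.
Combined Grundy value = 0 ⊕ 0 = 0.

0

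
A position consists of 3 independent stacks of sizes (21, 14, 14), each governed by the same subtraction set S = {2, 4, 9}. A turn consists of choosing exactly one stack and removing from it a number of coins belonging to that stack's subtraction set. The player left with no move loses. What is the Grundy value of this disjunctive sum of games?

All stacks use S = {2, 4, 9}:
G(0) = 0
G(1) = mex{} = 0
G(2) = mex{0} = 1
G(3) = mex{0} = 1
G(4) = mex{1,0} = 2
G(5) = mex{1,0} = 2
G(6) = mex{2,1} = 0
G(7) = mex{2,1} = 0
G(8) = mex{0,2} = 1
G(9) = mex{0,2,0} = 1
G(10) = mex{1,0,0} = 2
G(11) = mex{1,0,1} = 2
G(12) = mex{2,1,1} = 0
G(13) = mex{2,1,2} = 0
G(14) = mex{0,2,2} = 1
G(15) = mex{0,2,0} = 1
G(16) = mex{1,0,0} = 2
G(17) = mex{1,0,1} = 2
G(18) = mex{2,1,1} = 0
G(19) = mex{2,1,2} = 0
G(20) = mex{0,2,2} = 1
G(21) = mex{0,2,0} = 1
Stack A: G(21) = 1.
Stack B: G(14) = 1.
Stack C: G(14) = 1.
Combined Grundy value = 1 ⊕ 1 ⊕ 1 = 1.

1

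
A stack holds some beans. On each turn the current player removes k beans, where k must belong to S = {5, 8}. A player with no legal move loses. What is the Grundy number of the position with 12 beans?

n :  0  1  2  3  4  5  6  7  8  9 10 11 12
G :  0  0  0  0  0  1  1  1  1  1  2  2  2

2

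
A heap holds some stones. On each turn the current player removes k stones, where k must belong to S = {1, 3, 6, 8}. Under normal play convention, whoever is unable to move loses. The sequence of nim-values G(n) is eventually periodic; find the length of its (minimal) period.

9

G(0) = 0
G(1) = mex{0} = 1
G(2) = mex{1} = 0
G(3) = mex{0,0} = 1
G(4) = mex{1,1} = 0
G(5) = mex{0,0} = 1
G(6) = mex{1,1,0} = 2
G(7) = mex{2,0,1} = 3
G(8) = mex{3,1,0,0} = 2
G(9) = mex{2,2,1,1} = 0
G(10) = mex{0,3,0,0} = 1
G(11) = mex{1,2,1,1} = 0
G(12) = mex{0,0,2,0} = 1
G(13) = mex{1,1,3,1} = 0
G(14) = mex{0,0,2,2} = 1
G(15) = mex{1,1,0,3} = 2
G(16) = mex{2,0,1,2} = 3
G(17) = mex{3,1,0,0} = 2
G(18) = mex{2,2,1,1} = 0
G(19) = mex{0,3,0,0} = 1
G(n+9) = G(n) holds for n = 0,…,7 (a full window of length max(S) = 8), so the sequence is purely periodic with period 9.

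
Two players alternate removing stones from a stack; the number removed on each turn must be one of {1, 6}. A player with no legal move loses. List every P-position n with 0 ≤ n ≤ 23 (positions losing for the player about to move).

0, 2, 4, 7, 9, 11, 14, 16, 18, 21, 23

G(0) = 0
G(1) = mex{0} = 1
G(2) = mex{1} = 0
G(3) = mex{0} = 1
G(4) = mex{1} = 0
G(5) = mex{0} = 1
G(6) = mex{1,0} = 2
G(7) = mex{2,1} = 0
G(8) = mex{0,0} = 1
G(9) = mex{1,1} = 0
G(10) = mex{0,0} = 1
G(11) = mex{1,1} = 0
G(12) = mex{0,2} = 1
G(13) = mex{1,0} = 2
G(14) = mex{2,1} = 0
G(15) = mex{0,0} = 1
G(16) = mex{1,1} = 0
G(17) = mex{0,0} = 1
G(18) = mex{1,1} = 0
G(19) = mex{0,2} = 1
G(20) = mex{1,0} = 2
G(21) = mex{2,1} = 0
G(22) = mex{0,0} = 1
G(23) = mex{1,1} = 0
P-positions are exactly the n with G(n) = 0.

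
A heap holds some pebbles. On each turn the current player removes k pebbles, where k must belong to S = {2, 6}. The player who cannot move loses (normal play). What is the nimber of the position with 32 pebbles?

G(0) = 0
G(1) = mex{} = 0
G(2) = mex{0} = 1
G(3) = mex{0} = 1
G(4) = mex{1} = 0
G(5) = mex{1} = 0
G(6) = mex{0,0} = 1
G(7) = mex{0,0} = 1
G(8) = mex{1,1} = 0
G(9) = mex{1,1} = 0
G(10) = mex{0,0} = 1
G(11) = mex{0,0} = 1
G(12) = mex{1,1} = 0
G(13) = mex{1,1} = 0
G(14) = mex{0,0} = 1
G(15) = mex{0,0} = 1
G(16) = mex{1,1} = 0
G(17) = mex{1,1} = 0
G(18) = mex{0,0} = 1
G(19) = mex{0,0} = 1
G(20) = mex{1,1} = 0
G(21) = mex{1,1} = 0
G(22) = mex{0,0} = 1
G(23) = mex{0,0} = 1
G(24) = mex{1,1} = 0
G(25) = mex{1,1} = 0
G(26) = mex{0,0} = 1
G(27) = mex{0,0} = 1
G(28) = mex{1,1} = 0
G(29) = mex{1,1} = 0
G(30) = mex{0,0} = 1
G(31) = mex{0,0} = 1
G(32) = mex{1,1} = 0

0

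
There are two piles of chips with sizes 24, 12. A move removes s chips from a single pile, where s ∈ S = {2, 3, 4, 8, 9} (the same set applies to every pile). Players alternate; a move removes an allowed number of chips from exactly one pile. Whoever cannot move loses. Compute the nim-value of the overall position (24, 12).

0

All piles use S = {2, 3, 4, 8, 9}:
G(0) = 0
G(1) = mex{} = 0
G(2) = mex{0} = 1
G(3) = mex{0,0} = 1
G(4) = mex{1,0,0} = 2
G(5) = mex{1,1,0} = 2
G(6) = mex{2,1,1} = 0
G(7) = mex{2,2,1} = 0
G(8) = mex{0,2,2,0} = 1
G(9) = mex{0,0,2,0,0} = 1
G(10) = mex{1,0,0,1,0} = 2
G(11) = mex{1,1,0,1,1} = 2
G(12) = mex{2,1,1,2,1} = 0
G(13) = mex{2,2,1,2,2} = 0
G(14) = mex{0,2,2,0,2} = 1
G(15) = mex{0,0,2,0,0} = 1
G(16) = mex{1,0,0,1,0} = 2
G(17) = mex{1,1,0,1,1} = 2
G(18) = mex{2,1,1,2,1} = 0
G(19) = mex{2,2,1,2,2} = 0
G(20) = mex{0,2,2,0,2} = 1
G(21) = mex{0,0,2,0,0} = 1
G(22) = mex{1,0,0,1,0} = 2
G(23) = mex{1,1,0,1,1} = 2
G(24) = mex{2,1,1,2,1} = 0
Pile A: G(24) = 0.
Pile B: G(12) = 0.
Combined Grundy value = 0 ⊕ 0 = 0.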